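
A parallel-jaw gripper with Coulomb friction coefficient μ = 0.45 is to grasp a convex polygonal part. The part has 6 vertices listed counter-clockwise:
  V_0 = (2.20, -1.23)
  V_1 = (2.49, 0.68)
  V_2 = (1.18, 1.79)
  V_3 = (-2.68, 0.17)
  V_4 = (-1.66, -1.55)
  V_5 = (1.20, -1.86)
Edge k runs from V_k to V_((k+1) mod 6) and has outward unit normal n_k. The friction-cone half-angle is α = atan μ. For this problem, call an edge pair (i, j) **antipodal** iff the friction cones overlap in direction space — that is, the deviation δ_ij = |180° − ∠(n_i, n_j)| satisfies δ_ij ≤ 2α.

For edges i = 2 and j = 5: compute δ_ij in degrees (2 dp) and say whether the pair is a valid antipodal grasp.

α = atan 0.45 = 24.23°;  2α = 48.46°
edge 2: e_2 = (-3.86, -1.62);  n_2 = (-0.3870, +0.9221)
edge 5: e_5 = (+1.00, +0.63);  n_5 = (+0.5330, -0.8461)
∠(n_2, n_5) = 170.56°
δ = |180° − 170.56°| = 9.44°
9.44° ≤ 2α = 48.46°  →  valid

δ = 9.44°, valid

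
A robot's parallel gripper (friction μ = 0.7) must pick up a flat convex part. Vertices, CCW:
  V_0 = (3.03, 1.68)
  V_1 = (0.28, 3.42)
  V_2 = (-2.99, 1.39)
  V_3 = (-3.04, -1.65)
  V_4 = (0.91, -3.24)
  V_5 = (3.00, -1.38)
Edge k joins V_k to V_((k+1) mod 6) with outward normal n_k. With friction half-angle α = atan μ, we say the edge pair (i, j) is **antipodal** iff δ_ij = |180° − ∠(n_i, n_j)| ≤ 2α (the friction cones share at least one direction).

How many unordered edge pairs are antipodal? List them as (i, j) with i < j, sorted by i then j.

count = 8; pairs: (0,2), (0,3), (1,3), (1,4), (1,5), (2,4), (2,5), (3,5)

α = atan 0.7 = 34.99°;  2α = 69.98°
n_0 = (+0.5347, +0.8451)
n_1 = (-0.5274, +0.8496)
n_2 = (-0.9999, +0.0164)
n_3 = (-0.3734, -0.9277)
n_4 = (+0.6648, -0.7470)
n_5 = (+1.0000, -0.0098)
  (0,1): δ = 115.85°  ·
  (0,2): δ = 58.62°  ✓
  (0,3): δ = 10.40°  ✓
  (0,4): δ = 73.99°  ·
  (0,5): δ = 121.76°  ·
  (1,2): δ = 122.77°  ·
  (1,3): δ = 53.76°  ✓
  (1,4): δ = 9.84°  ✓
  (1,5): δ = 57.61°  ✓
  (2,3): δ = 110.98°  ·
  (2,4): δ = 47.39°  ✓
  (2,5): δ = 0.38°  ✓
  (3,4): δ = 116.41°  ·
  (3,5): δ = 68.64°  ✓
  (4,5): δ = 132.23°  ·
antipodal pairs: 8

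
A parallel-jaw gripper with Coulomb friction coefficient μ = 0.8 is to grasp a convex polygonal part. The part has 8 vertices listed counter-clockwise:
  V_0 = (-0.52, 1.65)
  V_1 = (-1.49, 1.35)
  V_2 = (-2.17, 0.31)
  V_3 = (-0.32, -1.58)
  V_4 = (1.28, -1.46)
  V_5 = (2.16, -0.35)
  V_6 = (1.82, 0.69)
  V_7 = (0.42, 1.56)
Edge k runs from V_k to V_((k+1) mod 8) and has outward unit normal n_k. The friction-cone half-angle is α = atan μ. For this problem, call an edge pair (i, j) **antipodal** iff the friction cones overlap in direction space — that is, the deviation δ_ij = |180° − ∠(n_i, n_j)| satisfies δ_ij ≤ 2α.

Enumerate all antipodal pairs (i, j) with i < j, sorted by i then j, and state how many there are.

α = atan 0.8 = 38.66°;  2α = 77.32°
n_0 = (-0.2955, +0.9554)
n_1 = (-0.8370, +0.5472)
n_2 = (-0.7146, -0.6995)
n_3 = (+0.0748, -0.9972)
n_4 = (+0.7836, -0.6212)
n_5 = (+0.9505, +0.3107)
n_6 = (+0.5278, +0.8494)
n_7 = (+0.0953, +0.9954)
  (0,1): δ = 140.36°  ·
  (0,2): δ = 62.80°  ✓
  (0,3): δ = 12.90°  ✓
  (0,4): δ = 34.41°  ✓
  (0,5): δ = 90.92°  ·
  (0,6): δ = 130.96°  ·
  (0,7): δ = 157.35°  ·
  (1,2): δ = 102.43°  ·
  (1,3): δ = 52.53°  ✓
  (1,4): δ = 5.23°  ✓
  (1,5): δ = 51.28°  ✓
  (1,6): δ = 91.32°  ·
  (1,7): δ = 117.71°  ·
  (2,3): δ = 130.10°  ·
  (2,4): δ = 82.79°  ·
  (2,5): δ = 26.28°  ✓
  (2,6): δ = 13.75°  ✓
  (2,7): δ = 40.14°  ✓
  (3,4): δ = 132.70°  ·
  (3,5): δ = 76.19°  ✓
  (3,6): δ = 36.15°  ✓
  (3,7): δ = 9.76°  ✓
  (4,5): δ = 123.49°  ·
  (4,6): δ = 83.45°  ·
  (4,7): δ = 57.06°  ✓
  (5,6): δ = 139.96°  ·
  (5,7): δ = 113.57°  ·
  (6,7): δ = 153.61°  ·
antipodal pairs: 13

count = 13; pairs: (0,2), (0,3), (0,4), (1,3), (1,4), (1,5), (2,5), (2,6), (2,7), (3,5), (3,6), (3,7), (4,7)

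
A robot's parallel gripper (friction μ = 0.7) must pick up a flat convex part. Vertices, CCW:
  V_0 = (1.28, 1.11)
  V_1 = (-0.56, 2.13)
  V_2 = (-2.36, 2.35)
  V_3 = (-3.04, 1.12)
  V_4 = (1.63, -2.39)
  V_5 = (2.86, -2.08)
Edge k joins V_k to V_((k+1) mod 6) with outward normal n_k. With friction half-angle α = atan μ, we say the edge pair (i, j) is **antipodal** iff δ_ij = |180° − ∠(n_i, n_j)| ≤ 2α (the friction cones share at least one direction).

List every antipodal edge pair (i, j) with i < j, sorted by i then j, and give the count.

count = 7; pairs: (0,3), (0,4), (1,3), (1,4), (2,4), (2,5), (3,5)

α = atan 0.7 = 34.99°;  2α = 69.98°
n_0 = (+0.4848, +0.8746)
n_1 = (+0.1213, +0.9926)
n_2 = (-0.8752, +0.4838)
n_3 = (-0.6008, -0.7994)
n_4 = (+0.2444, -0.9697)
n_5 = (+0.8961, +0.4438)
  (0,1): δ = 157.97°  ·
  (0,2): δ = 89.93°  ·
  (0,3): δ = 7.93°  ✓
  (0,4): δ = 43.15°  ✓
  (0,5): δ = 145.35°  ·
  (1,2): δ = 111.97°  ·
  (1,3): δ = 29.96°  ✓
  (1,4): δ = 21.11°  ✓
  (1,5): δ = 123.32°  ·
  (2,3): δ = 97.99°  ·
  (2,4): δ = 46.92°  ✓
  (2,5): δ = 55.28°  ✓
  (3,4): δ = 128.93°  ·
  (3,5): δ = 26.72°  ✓
  (4,5): δ = 77.80°  ·
antipodal pairs: 7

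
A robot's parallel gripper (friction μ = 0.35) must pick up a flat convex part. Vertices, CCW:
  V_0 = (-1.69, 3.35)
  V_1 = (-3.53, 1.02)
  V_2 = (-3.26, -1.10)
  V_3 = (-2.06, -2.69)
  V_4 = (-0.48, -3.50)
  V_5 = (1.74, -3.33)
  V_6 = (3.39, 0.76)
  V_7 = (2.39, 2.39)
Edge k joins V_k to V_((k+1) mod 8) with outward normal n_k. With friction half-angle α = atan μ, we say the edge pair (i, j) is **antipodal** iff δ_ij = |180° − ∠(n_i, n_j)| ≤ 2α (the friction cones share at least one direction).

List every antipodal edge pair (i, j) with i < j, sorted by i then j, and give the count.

count = 7; pairs: (0,5), (1,5), (1,6), (2,6), (3,6), (3,7), (4,7)

α = atan 0.35 = 19.29°;  2α = 38.58°
n_0 = (-0.7848, +0.6198)
n_1 = (-0.9920, -0.1263)
n_2 = (-0.7982, -0.6024)
n_3 = (-0.4562, -0.8899)
n_4 = (+0.0764, -0.9971)
n_5 = (+0.9274, -0.3741)
n_6 = (+0.8524, +0.5229)
n_7 = (+0.2290, +0.9734)
  (0,1): δ = 134.44°  ·
  (0,2): δ = 104.66°  ·
  (0,3): δ = 78.84°  ·
  (0,4): δ = 47.32°  ·
  (0,5): δ = 16.33°  ✓
  (0,6): δ = 69.83°  ·
  (0,7): δ = 115.06°  ·
  (1,2): δ = 150.22°  ·
  (1,3): δ = 124.40°  ·
  (1,4): δ = 92.88°  ·
  (1,5): δ = 29.23°  ✓
  (1,6): δ = 24.27°  ✓
  (1,7): δ = 69.50°  ·
  (2,3): δ = 154.18°  ·
  (2,4): δ = 122.66°  ·
  (2,5): δ = 59.01°  ·
  (2,6): δ = 5.51°  ✓
  (2,7): δ = 39.72°  ·
  (3,4): δ = 148.48°  ·
  (3,5): δ = 84.83°  ·
  (3,6): δ = 31.33°  ✓
  (3,7): δ = 13.90°  ✓
  (4,5): δ = 116.35°  ·
  (4,6): δ = 62.85°  ·
  (4,7): δ = 17.62°  ✓
  (5,6): δ = 126.50°  ·
  (5,7): δ = 81.27°  ·
  (6,7): δ = 134.77°  ·
antipodal pairs: 7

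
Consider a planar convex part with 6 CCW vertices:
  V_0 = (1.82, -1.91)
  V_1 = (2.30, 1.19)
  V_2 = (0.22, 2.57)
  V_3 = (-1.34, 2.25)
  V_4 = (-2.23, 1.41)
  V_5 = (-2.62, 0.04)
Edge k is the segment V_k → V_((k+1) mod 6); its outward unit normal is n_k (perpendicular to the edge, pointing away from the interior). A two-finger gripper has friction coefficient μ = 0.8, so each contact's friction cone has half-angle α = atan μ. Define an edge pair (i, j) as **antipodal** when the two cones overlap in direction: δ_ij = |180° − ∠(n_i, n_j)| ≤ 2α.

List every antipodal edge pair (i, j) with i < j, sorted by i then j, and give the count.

α = atan 0.8 = 38.66°;  2α = 77.32°
n_0 = (+0.9882, -0.1530)
n_1 = (+0.5528, +0.8333)
n_2 = (-0.2009, +0.9796)
n_3 = (-0.6864, +0.7272)
n_4 = (-0.9618, +0.2738)
n_5 = (-0.4021, -0.9156)
  (0,1): δ = 114.76°  ·
  (0,2): δ = 69.61°  ✓
  (0,3): δ = 37.85°  ✓
  (0,4): δ = 7.09°  ✓
  (0,5): δ = 75.09°  ✓
  (1,2): δ = 134.85°  ·
  (1,3): δ = 103.09°  ·
  (1,4): δ = 72.33°  ✓
  (1,5): δ = 9.85°  ✓
  (2,3): δ = 148.25°  ·
  (2,4): δ = 117.48°  ·
  (2,5): δ = 35.30°  ✓
  (3,4): δ = 149.23°  ·
  (3,5): δ = 67.06°  ✓
  (4,5): δ = 97.82°  ·
antipodal pairs: 8

count = 8; pairs: (0,2), (0,3), (0,4), (0,5), (1,4), (1,5), (2,5), (3,5)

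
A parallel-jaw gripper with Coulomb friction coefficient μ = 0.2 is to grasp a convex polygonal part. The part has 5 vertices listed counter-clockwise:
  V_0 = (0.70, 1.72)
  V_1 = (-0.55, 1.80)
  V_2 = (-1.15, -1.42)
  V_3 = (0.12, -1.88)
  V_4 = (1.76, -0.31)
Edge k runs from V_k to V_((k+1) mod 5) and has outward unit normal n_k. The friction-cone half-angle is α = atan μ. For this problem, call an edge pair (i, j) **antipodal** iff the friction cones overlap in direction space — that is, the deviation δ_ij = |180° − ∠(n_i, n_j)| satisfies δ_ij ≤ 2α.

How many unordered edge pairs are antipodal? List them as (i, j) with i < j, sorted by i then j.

count = 1; pairs: (0,2)

α = atan 0.2 = 11.31°;  2α = 22.62°
n_0 = (+0.0639, +0.9980)
n_1 = (-0.9831, +0.1832)
n_2 = (-0.3406, -0.9402)
n_3 = (+0.6915, -0.7224)
n_4 = (+0.8864, +0.4629)
  (0,1): δ = 96.89°  ·
  (0,2): δ = 16.25°  ✓
  (0,3): δ = 47.41°  ·
  (0,4): δ = 121.23°  ·
  (1,2): δ = 99.36°  ·
  (1,3): δ = 35.69°  ·
  (1,4): δ = 38.13°  ·
  (2,3): δ = 116.34°  ·
  (2,4): δ = 42.52°  ·
  (3,4): δ = 106.18°  ·
antipodal pairs: 1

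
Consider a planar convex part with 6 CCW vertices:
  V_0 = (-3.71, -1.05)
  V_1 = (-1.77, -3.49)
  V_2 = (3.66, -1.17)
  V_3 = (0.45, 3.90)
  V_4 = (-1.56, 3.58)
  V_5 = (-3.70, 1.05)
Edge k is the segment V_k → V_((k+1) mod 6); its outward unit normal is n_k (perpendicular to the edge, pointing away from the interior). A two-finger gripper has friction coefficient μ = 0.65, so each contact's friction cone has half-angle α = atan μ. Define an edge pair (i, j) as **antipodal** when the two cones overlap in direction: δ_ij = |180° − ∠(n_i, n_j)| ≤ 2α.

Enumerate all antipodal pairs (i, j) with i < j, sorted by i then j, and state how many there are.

α = atan 0.65 = 33.02°;  2α = 66.05°
n_0 = (-0.7827, -0.6223)
n_1 = (+0.3929, -0.9196)
n_2 = (+0.8449, +0.5349)
n_3 = (-0.1572, +0.9876)
n_4 = (-0.7635, +0.6458)
n_5 = (-1.0000, +0.0048)
  (0,1): δ = 105.35°  ·
  (0,2): δ = 6.15°  ✓
  (0,3): δ = 60.56°  ✓
  (0,4): δ = 101.29°  ·
  (0,5): δ = 141.24°  ·
  (1,2): δ = 80.80°  ·
  (1,3): δ = 14.09°  ✓
  (1,4): δ = 26.64°  ✓
  (1,5): δ = 66.59°  ·
  (2,3): δ = 113.29°  ·
  (2,4): δ = 72.57°  ·
  (2,5): δ = 32.61°  ✓
  (3,4): δ = 139.27°  ·
  (3,5): δ = 99.32°  ·
  (4,5): δ = 140.05°  ·
antipodal pairs: 5

count = 5; pairs: (0,2), (0,3), (1,3), (1,4), (2,5)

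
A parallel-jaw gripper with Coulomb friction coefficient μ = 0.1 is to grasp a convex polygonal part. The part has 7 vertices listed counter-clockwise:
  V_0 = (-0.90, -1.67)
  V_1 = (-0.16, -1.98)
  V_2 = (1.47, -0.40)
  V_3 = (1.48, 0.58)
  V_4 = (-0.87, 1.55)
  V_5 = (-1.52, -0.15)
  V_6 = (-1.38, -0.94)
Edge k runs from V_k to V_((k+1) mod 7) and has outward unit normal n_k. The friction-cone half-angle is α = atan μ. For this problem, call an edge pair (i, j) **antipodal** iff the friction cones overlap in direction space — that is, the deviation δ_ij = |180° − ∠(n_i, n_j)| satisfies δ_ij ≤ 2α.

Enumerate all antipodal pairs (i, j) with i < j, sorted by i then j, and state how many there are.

α = atan 0.1 = 5.71°;  2α = 11.42°
n_0 = (-0.3864, -0.9223)
n_1 = (+0.6960, -0.7180)
n_2 = (+0.9999, -0.0102)
n_3 = (+0.3815, +0.9244)
n_4 = (-0.9341, +0.3571)
n_5 = (-0.9847, -0.1745)
n_6 = (-0.8356, -0.5494)
  (0,1): δ = 113.16°  ·
  (0,2): δ = 67.85°  ·
  (0,3): δ = 0.30°  ✓
  (0,4): δ = 91.81°  ·
  (0,5): δ = 122.78°  ·
  (0,6): δ = 146.06°  ·
  (1,2): δ = 134.69°  ·
  (1,3): δ = 66.54°  ·
  (1,4): δ = 24.97°  ·
  (1,5): δ = 55.94°  ·
  (1,6): δ = 79.22°  ·
  (2,3): δ = 111.84°  ·
  (2,4): δ = 20.34°  ·
  (2,5): δ = 10.63°  ✓
  (2,6): δ = 33.91°  ·
  (3,4): δ = 88.50°  ·
  (3,5): δ = 57.52°  ·
  (3,6): δ = 34.24°  ·
  (4,5): δ = 149.03°  ·
  (4,6): δ = 125.75°  ·
  (5,6): δ = 156.72°  ·
antipodal pairs: 2

count = 2; pairs: (0,3), (2,5)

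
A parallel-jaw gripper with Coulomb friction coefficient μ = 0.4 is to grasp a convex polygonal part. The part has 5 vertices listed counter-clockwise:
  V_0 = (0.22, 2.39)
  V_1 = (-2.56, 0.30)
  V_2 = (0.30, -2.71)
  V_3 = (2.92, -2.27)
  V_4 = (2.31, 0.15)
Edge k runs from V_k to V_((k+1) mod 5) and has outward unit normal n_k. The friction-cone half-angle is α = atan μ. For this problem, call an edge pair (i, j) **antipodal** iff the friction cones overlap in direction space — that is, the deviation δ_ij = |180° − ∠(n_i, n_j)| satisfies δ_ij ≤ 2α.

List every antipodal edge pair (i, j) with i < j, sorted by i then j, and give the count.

count = 3; pairs: (0,2), (1,3), (1,4)

α = atan 0.4 = 21.80°;  2α = 43.60°
n_0 = (-0.6009, +0.7993)
n_1 = (-0.7249, -0.6888)
n_2 = (+0.1656, -0.9862)
n_3 = (+0.9697, +0.2444)
n_4 = (+0.7312, +0.6822)
  (0,1): δ = 83.40°  ·
  (0,2): δ = 27.40°  ✓
  (0,3): δ = 67.21°  ·
  (0,4): δ = 96.08°  ·
  (1,2): δ = 124.00°  ·
  (1,3): δ = 29.39°  ✓
  (1,4): δ = 0.52°  ✓
  (2,3): δ = 85.39°  ·
  (2,4): δ = 56.52°  ·
  (3,4): δ = 151.13°  ·
antipodal pairs: 3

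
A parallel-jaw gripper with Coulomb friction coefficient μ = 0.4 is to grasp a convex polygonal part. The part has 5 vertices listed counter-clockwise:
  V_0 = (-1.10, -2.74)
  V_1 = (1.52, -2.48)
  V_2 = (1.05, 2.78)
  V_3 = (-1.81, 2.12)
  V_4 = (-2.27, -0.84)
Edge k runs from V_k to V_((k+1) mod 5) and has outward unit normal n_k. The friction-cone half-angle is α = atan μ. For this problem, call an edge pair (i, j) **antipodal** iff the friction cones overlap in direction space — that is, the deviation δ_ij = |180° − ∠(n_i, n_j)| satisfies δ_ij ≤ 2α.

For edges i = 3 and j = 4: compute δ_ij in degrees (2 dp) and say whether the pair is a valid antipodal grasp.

α = atan 0.4 = 21.80°;  2α = 43.60°
edge 3: e_3 = (-0.46, -2.96);  n_3 = (-0.9881, +0.1536)
edge 4: e_4 = (+1.17, -1.90);  n_4 = (-0.8515, -0.5243)
∠(n_3, n_4) = 40.46°
δ = |180° − 40.46°| = 139.54°
139.54° > 2α = 43.60°  →  invalid

δ = 139.54°, invalid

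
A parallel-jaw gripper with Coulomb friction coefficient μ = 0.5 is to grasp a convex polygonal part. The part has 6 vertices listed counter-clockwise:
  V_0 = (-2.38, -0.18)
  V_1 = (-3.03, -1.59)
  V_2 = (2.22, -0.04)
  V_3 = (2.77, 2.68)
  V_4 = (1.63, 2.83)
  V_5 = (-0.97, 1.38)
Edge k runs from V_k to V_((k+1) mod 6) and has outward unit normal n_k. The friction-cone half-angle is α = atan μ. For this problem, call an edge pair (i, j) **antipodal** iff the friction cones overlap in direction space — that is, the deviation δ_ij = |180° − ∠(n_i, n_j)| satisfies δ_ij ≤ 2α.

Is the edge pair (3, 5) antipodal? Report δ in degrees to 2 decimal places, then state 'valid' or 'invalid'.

α = atan 0.5 = 26.57°;  2α = 53.13°
edge 3: e_3 = (-1.14, +0.15);  n_3 = (+0.1305, +0.9915)
edge 5: e_5 = (-1.41, -1.56);  n_5 = (-0.7419, +0.6705)
∠(n_3, n_5) = 55.39°
δ = |180° − 55.39°| = 124.61°
124.61° > 2α = 53.13°  →  invalid

δ = 124.61°, invalid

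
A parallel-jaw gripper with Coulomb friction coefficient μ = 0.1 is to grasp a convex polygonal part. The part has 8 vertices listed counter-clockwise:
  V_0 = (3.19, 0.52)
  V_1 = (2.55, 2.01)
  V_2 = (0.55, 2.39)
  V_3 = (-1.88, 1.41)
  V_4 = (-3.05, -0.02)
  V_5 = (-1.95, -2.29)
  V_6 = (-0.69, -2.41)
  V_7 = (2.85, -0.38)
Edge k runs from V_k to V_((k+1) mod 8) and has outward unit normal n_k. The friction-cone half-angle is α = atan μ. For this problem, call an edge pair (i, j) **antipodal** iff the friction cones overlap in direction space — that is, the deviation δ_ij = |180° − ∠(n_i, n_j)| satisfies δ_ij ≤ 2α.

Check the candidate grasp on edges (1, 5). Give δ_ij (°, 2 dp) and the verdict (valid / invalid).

α = atan 0.1 = 5.71°;  2α = 11.42°
edge 1: e_1 = (-2.00, +0.38);  n_1 = (+0.1867, +0.9824)
edge 5: e_5 = (+1.26, -0.12);  n_5 = (-0.0948, -0.9955)
∠(n_1, n_5) = 174.68°
δ = |180° − 174.68°| = 5.32°
5.32° ≤ 2α = 11.42°  →  valid

δ = 5.32°, valid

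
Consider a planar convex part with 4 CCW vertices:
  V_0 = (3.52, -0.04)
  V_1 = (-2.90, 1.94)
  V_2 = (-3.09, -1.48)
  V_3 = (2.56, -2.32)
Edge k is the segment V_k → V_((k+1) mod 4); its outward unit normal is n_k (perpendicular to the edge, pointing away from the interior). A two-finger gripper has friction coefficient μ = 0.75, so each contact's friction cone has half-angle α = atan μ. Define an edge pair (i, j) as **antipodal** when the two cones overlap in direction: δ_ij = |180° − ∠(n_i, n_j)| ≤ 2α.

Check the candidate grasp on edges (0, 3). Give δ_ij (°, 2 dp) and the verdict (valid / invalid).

α = atan 0.75 = 36.87°;  2α = 73.74°
edge 0: e_0 = (-6.42, +1.98);  n_0 = (+0.2947, +0.9556)
edge 3: e_3 = (+0.96, +2.28);  n_3 = (+0.9216, -0.3881)
∠(n_0, n_3) = 95.69°
δ = |180° − 95.69°| = 84.31°
84.31° > 2α = 73.74°  →  invalid

δ = 84.31°, invalid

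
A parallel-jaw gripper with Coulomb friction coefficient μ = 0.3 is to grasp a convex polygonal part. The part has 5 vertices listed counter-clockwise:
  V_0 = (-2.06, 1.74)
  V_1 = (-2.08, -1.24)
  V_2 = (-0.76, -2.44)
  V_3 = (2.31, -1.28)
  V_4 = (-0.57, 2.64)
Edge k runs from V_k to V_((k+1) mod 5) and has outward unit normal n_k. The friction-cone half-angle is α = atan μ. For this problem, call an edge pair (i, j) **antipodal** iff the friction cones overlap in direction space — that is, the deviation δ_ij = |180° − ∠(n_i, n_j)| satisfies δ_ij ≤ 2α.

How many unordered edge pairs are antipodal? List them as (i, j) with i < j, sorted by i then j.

α = atan 0.3 = 16.70°;  2α = 33.40°
n_0 = (-1.0000, +0.0067)
n_1 = (-0.6727, -0.7399)
n_2 = (+0.3535, -0.9354)
n_3 = (+0.8059, +0.5921)
n_4 = (-0.5170, +0.8560)
  (0,1): δ = 131.89°  ·
  (0,2): δ = 68.92°  ·
  (0,3): δ = 36.69°  ·
  (0,4): δ = 121.52°  ·
  (1,2): δ = 117.03°  ·
  (1,3): δ = 11.42°  ✓
  (1,4): δ = 73.41°  ·
  (2,3): δ = 74.39°  ·
  (2,4): δ = 10.43°  ✓
  (3,4): δ = 95.17°  ·
antipodal pairs: 2

count = 2; pairs: (1,3), (2,4)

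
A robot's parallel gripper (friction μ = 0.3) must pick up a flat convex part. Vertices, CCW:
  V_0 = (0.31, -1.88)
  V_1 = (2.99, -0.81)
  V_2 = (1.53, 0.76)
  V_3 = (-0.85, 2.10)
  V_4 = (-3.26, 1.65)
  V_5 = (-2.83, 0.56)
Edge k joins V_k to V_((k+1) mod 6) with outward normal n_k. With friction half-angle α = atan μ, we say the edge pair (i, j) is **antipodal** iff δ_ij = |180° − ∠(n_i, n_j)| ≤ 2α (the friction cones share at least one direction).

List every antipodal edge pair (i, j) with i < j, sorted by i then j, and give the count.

α = atan 0.3 = 16.70°;  2α = 33.40°
n_0 = (+0.3708, -0.9287)
n_1 = (+0.7323, +0.6810)
n_2 = (+0.4906, +0.8714)
n_3 = (-0.1835, +0.9830)
n_4 = (-0.9302, -0.3670)
n_5 = (-0.6136, -0.7896)
  (0,1): δ = 68.84°  ·
  (0,2): δ = 51.15°  ·
  (0,3): δ = 11.19°  ✓
  (0,4): δ = 89.76°  ·
  (0,5): δ = 120.39°  ·
  (1,2): δ = 162.30°  ·
  (1,3): δ = 122.34°  ·
  (1,4): δ = 21.39°  ✓
  (1,5): δ = 9.23°  ✓
  (2,3): δ = 140.04°  ·
  (2,4): δ = 39.09°  ·
  (2,5): δ = 8.47°  ✓
  (3,4): δ = 79.05°  ·
  (3,5): δ = 48.43°  ·
  (4,5): δ = 149.38°  ·
antipodal pairs: 4

count = 4; pairs: (0,3), (1,4), (1,5), (2,5)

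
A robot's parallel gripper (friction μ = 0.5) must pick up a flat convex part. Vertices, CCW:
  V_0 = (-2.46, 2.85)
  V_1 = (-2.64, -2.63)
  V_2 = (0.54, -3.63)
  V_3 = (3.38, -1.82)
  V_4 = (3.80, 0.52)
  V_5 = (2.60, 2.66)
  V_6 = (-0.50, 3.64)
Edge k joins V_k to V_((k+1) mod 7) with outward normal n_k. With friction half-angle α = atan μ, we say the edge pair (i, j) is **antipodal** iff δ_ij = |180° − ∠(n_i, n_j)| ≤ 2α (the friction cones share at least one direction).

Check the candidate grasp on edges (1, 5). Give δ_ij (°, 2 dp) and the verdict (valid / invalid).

α = atan 0.5 = 26.57°;  2α = 53.13°
edge 1: e_1 = (+3.18, -1.00);  n_1 = (-0.3000, -0.9539)
edge 5: e_5 = (-3.10, +0.98);  n_5 = (+0.3014, +0.9535)
∠(n_1, n_5) = 179.91°
δ = |180° − 179.91°| = 0.09°
0.09° ≤ 2α = 53.13°  →  valid

δ = 0.09°, valid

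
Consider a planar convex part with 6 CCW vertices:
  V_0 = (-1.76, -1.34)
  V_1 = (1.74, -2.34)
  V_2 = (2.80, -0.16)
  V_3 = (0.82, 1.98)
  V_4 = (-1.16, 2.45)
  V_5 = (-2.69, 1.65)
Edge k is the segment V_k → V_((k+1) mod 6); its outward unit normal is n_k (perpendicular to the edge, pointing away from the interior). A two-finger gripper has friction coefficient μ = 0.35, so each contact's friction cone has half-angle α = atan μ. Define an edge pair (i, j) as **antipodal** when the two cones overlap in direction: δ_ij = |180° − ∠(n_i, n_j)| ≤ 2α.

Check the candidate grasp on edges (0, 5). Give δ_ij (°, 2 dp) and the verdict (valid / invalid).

α = atan 0.35 = 19.29°;  2α = 38.58°
edge 0: e_0 = (+3.50, -1.00);  n_0 = (-0.2747, -0.9615)
edge 5: e_5 = (+0.93, -2.99);  n_5 = (-0.9549, -0.2970)
∠(n_0, n_5) = 56.78°
δ = |180° − 56.78°| = 123.22°
123.22° > 2α = 38.58°  →  invalid

δ = 123.22°, invalid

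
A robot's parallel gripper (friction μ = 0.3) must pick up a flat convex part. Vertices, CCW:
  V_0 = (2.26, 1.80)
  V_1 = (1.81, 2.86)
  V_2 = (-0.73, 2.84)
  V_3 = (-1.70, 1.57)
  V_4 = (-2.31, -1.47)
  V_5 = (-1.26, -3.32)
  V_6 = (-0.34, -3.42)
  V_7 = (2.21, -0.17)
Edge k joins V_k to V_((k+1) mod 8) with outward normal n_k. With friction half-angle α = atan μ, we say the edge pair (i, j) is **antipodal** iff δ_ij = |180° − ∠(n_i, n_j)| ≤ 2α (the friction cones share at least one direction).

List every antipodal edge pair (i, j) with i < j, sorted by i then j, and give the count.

α = atan 0.3 = 16.70°;  2α = 33.40°
n_0 = (+0.9205, +0.3908)
n_1 = (-0.0079, +1.0000)
n_2 = (-0.7947, +0.6070)
n_3 = (-0.9805, +0.1967)
n_4 = (-0.8697, -0.4936)
n_5 = (-0.1081, -0.9941)
n_6 = (+0.7867, -0.6173)
n_7 = (+0.9997, -0.0254)
  (0,1): δ = 112.55°  ·
  (0,2): δ = 60.37°  ·
  (0,3): δ = 34.35°  ·
  (0,4): δ = 6.58°  ✓
  (0,5): δ = 60.79°  ·
  (0,6): δ = 118.88°  ·
  (0,7): δ = 155.54°  ·
  (1,2): δ = 127.82°  ·
  (1,3): δ = 101.80°  ·
  (1,4): δ = 60.87°  ·
  (1,5): δ = 6.65°  ✓
  (1,6): δ = 51.43°  ·
  (1,7): δ = 88.09°  ·
  (2,3): δ = 153.97°  ·
  (2,4): δ = 113.05°  ·
  (2,5): δ = 58.83°  ·
  (2,6): δ = 0.75°  ✓
  (2,7): δ = 35.92°  ·
  (3,4): δ = 139.08°  ·
  (3,5): δ = 84.86°  ·
  (3,6): δ = 26.77°  ✓
  (3,7): δ = 9.89°  ✓
  (4,5): δ = 125.78°  ·
  (4,6): δ = 67.70°  ·
  (4,7): δ = 31.03°  ✓
  (5,6): δ = 121.91°  ·
  (5,7): δ = 85.25°  ·
  (6,7): δ = 143.34°  ·
antipodal pairs: 6

count = 6; pairs: (0,4), (1,5), (2,6), (3,6), (3,7), (4,7)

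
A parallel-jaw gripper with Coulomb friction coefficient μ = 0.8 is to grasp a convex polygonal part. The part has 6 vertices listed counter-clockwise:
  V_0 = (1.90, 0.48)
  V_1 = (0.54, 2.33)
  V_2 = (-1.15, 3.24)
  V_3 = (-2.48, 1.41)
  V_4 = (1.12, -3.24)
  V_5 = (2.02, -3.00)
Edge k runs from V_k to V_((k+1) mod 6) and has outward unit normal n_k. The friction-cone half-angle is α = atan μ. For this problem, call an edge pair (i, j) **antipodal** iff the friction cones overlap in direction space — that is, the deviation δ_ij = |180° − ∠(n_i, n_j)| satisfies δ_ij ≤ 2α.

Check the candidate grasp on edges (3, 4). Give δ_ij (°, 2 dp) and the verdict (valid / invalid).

α = atan 0.8 = 38.66°;  2α = 77.32°
edge 3: e_3 = (+3.60, -4.65);  n_3 = (-0.7907, -0.6122)
edge 4: e_4 = (+0.90, +0.24);  n_4 = (+0.2577, -0.9662)
∠(n_3, n_4) = 67.18°
δ = |180° − 67.18°| = 112.82°
112.82° > 2α = 77.32°  →  invalid

δ = 112.82°, invalid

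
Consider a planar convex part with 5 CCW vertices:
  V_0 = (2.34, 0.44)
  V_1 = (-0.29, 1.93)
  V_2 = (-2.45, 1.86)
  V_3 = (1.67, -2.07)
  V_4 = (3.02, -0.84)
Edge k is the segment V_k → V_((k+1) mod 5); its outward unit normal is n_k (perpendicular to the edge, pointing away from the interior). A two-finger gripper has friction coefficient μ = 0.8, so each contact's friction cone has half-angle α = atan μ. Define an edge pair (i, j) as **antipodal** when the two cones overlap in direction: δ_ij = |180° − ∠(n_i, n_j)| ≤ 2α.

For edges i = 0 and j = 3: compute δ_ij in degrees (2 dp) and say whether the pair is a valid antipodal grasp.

α = atan 0.8 = 38.66°;  2α = 77.32°
edge 0: e_0 = (-2.63, +1.49);  n_0 = (+0.4929, +0.8701)
edge 3: e_3 = (+1.35, +1.23);  n_3 = (+0.6735, -0.7392)
∠(n_0, n_3) = 108.13°
δ = |180° − 108.13°| = 71.87°
71.87° ≤ 2α = 77.32°  →  valid

δ = 71.87°, valid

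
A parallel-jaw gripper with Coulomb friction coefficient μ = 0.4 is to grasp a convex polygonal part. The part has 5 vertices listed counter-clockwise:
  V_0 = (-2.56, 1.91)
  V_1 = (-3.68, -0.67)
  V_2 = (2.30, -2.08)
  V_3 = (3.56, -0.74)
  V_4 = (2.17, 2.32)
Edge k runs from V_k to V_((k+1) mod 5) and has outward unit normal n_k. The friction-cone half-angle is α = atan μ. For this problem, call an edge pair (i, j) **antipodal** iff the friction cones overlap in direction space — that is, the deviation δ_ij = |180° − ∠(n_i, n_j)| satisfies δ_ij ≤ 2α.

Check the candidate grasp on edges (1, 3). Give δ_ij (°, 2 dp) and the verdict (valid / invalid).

δ = 52.30°, invalid

α = atan 0.4 = 21.80°;  2α = 43.60°
edge 1: e_1 = (+5.98, -1.41);  n_1 = (-0.2295, -0.9733)
edge 3: e_3 = (-1.39, +3.06);  n_3 = (+0.9105, +0.4136)
∠(n_1, n_3) = 127.70°
δ = |180° − 127.70°| = 52.30°
52.30° > 2α = 43.60°  →  invalid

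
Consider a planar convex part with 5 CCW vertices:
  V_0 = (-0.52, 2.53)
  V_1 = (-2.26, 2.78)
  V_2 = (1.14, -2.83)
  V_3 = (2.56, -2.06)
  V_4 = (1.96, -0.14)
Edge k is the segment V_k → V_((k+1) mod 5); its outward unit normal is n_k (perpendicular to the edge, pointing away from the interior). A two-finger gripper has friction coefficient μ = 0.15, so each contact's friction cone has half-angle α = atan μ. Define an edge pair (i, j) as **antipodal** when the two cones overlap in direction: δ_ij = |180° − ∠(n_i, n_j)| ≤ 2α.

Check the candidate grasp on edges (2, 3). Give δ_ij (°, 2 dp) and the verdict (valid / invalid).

α = atan 0.15 = 8.53°;  2α = 17.06°
edge 2: e_2 = (+1.42, +0.77);  n_2 = (+0.4767, -0.8791)
edge 3: e_3 = (-0.60, +1.92);  n_3 = (+0.9545, +0.2983)
∠(n_2, n_3) = 78.89°
δ = |180° − 78.89°| = 101.11°
101.11° > 2α = 17.06°  →  invalid

δ = 101.11°, invalid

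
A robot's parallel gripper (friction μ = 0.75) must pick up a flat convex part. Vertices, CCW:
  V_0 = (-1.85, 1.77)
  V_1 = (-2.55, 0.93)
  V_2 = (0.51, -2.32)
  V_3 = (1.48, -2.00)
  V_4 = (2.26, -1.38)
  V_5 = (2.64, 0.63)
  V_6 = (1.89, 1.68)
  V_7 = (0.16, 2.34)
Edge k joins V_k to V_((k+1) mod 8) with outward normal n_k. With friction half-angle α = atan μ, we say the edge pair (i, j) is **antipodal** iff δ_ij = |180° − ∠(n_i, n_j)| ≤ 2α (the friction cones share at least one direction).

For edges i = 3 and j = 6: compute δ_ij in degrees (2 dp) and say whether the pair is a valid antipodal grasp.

α = atan 0.75 = 36.87°;  2α = 73.74°
edge 3: e_3 = (+0.78, +0.62);  n_3 = (+0.6222, -0.7828)
edge 6: e_6 = (-1.73, +0.66);  n_6 = (+0.3564, +0.9343)
∠(n_3, n_6) = 120.64°
δ = |180° − 120.64°| = 59.36°
59.36° ≤ 2α = 73.74°  →  valid

δ = 59.36°, valid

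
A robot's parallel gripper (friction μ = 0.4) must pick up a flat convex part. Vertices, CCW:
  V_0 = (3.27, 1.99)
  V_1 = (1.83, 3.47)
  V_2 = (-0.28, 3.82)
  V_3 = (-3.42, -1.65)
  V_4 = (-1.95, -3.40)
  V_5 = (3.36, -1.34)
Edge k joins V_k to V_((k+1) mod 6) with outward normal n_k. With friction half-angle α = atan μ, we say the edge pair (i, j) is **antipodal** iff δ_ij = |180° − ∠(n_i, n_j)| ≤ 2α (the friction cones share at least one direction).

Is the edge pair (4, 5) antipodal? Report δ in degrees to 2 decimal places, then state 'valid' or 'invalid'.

δ = 109.66°, invalid

α = atan 0.4 = 21.80°;  2α = 43.60°
edge 4: e_4 = (+5.31, +2.06);  n_4 = (+0.3617, -0.9323)
edge 5: e_5 = (-0.09, +3.33);  n_5 = (+0.9996, +0.0270)
∠(n_4, n_5) = 70.34°
δ = |180° − 70.34°| = 109.66°
109.66° > 2α = 43.60°  →  invalid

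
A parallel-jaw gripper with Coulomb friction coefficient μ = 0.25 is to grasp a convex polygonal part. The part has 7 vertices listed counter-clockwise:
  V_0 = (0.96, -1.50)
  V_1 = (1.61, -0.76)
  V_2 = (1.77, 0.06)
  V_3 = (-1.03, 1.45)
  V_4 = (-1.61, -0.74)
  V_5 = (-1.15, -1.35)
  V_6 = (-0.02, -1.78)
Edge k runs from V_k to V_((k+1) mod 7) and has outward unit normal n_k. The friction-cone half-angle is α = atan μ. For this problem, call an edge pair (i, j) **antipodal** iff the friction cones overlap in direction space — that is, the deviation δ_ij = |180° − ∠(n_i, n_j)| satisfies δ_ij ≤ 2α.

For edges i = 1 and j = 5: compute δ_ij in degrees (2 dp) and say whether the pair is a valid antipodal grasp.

α = atan 0.25 = 14.04°;  2α = 28.07°
edge 1: e_1 = (+0.16, +0.82);  n_1 = (+0.9815, -0.1915)
edge 5: e_5 = (+1.13, -0.43);  n_5 = (-0.3557, -0.9346)
∠(n_1, n_5) = 99.79°
δ = |180° − 99.79°| = 80.21°
80.21° > 2α = 28.07°  →  invalid

δ = 80.21°, invalid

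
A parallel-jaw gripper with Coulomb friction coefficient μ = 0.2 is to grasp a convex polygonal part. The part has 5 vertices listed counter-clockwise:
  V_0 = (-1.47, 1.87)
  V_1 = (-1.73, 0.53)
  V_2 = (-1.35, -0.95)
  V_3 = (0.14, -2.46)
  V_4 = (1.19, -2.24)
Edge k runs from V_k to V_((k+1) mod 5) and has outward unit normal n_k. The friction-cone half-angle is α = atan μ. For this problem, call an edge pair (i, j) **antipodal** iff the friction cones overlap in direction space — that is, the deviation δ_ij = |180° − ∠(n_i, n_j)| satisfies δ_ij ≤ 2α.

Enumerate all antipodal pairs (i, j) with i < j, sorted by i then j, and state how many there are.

α = atan 0.2 = 11.31°;  2α = 22.62°
n_0 = (-0.9817, +0.1905)
n_1 = (-0.9686, -0.2487)
n_2 = (-0.7118, -0.7024)
n_3 = (+0.2051, -0.9787)
n_4 = (+0.8395, +0.5433)
  (0,1): δ = 154.62°  ·
  (0,2): δ = 124.40°  ·
  (0,3): δ = 67.19°  ·
  (0,4): δ = 43.89°  ·
  (1,2): δ = 149.78°  ·
  (1,3): δ = 92.57°  ·
  (1,4): δ = 18.51°  ✓
  (2,3): δ = 122.78°  ·
  (2,4): δ = 11.71°  ✓
  (3,4): δ = 68.92°  ·
antipodal pairs: 2

count = 2; pairs: (1,4), (2,4)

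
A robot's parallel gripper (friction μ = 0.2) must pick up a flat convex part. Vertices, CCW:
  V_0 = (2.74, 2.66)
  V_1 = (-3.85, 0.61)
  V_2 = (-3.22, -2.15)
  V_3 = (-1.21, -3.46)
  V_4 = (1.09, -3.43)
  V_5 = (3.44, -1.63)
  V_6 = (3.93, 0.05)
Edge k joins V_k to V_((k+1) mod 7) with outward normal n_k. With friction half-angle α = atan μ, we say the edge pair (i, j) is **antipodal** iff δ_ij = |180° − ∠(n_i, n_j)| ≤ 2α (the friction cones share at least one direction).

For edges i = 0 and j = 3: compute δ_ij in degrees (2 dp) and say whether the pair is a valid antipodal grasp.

α = atan 0.2 = 11.31°;  2α = 22.62°
edge 0: e_0 = (-6.59, -2.05);  n_0 = (-0.2970, +0.9549)
edge 3: e_3 = (+2.30, +0.03);  n_3 = (+0.0130, -0.9999)
∠(n_0, n_3) = 163.47°
δ = |180° − 163.47°| = 16.53°
16.53° ≤ 2α = 22.62°  →  valid

δ = 16.53°, valid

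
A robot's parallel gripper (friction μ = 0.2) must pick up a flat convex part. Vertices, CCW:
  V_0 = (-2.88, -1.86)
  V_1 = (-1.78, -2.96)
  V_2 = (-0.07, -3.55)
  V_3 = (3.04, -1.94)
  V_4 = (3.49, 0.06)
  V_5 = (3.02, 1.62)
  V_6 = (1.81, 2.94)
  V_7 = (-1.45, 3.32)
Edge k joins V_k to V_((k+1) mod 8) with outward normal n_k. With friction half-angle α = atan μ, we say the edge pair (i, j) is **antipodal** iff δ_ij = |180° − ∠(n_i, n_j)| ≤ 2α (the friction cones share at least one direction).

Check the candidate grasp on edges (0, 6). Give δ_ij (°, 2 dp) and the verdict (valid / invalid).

δ = 38.35°, invalid

α = atan 0.2 = 11.31°;  2α = 22.62°
edge 0: e_0 = (+1.10, -1.10);  n_0 = (-0.7071, -0.7071)
edge 6: e_6 = (-3.26, +0.38);  n_6 = (+0.1158, +0.9933)
∠(n_0, n_6) = 141.65°
δ = |180° − 141.65°| = 38.35°
38.35° > 2α = 22.62°  →  invalid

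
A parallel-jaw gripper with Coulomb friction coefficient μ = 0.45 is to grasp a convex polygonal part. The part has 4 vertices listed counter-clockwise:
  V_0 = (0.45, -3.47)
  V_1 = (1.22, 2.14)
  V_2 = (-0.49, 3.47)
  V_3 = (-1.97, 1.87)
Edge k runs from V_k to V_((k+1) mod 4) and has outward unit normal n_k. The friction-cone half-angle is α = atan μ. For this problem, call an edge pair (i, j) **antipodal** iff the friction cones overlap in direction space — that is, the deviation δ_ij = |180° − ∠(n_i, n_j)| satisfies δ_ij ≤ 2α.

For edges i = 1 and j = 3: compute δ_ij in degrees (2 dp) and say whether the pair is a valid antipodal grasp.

α = atan 0.45 = 24.23°;  2α = 48.46°
edge 1: e_1 = (-1.71, +1.33);  n_1 = (+0.6139, +0.7894)
edge 3: e_3 = (+2.42, -5.34);  n_3 = (-0.9108, -0.4128)
∠(n_1, n_3) = 152.25°
δ = |180° − 152.25°| = 27.75°
27.75° ≤ 2α = 48.46°  →  valid

δ = 27.75°, valid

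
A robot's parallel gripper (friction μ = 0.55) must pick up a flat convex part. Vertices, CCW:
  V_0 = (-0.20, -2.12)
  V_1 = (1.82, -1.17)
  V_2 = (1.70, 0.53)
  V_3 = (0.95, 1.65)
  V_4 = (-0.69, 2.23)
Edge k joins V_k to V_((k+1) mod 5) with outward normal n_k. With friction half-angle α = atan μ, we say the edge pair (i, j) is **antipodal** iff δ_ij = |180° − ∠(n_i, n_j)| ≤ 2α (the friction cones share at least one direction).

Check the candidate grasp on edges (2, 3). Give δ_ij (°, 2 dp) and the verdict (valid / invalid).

δ = 143.28°, invalid

α = atan 0.55 = 28.81°;  2α = 57.62°
edge 2: e_2 = (-0.75, +1.12);  n_2 = (+0.8309, +0.5564)
edge 3: e_3 = (-1.64, +0.58);  n_3 = (+0.3334, +0.9428)
∠(n_2, n_3) = 36.72°
δ = |180° − 36.72°| = 143.28°
143.28° > 2α = 57.62°  →  invalid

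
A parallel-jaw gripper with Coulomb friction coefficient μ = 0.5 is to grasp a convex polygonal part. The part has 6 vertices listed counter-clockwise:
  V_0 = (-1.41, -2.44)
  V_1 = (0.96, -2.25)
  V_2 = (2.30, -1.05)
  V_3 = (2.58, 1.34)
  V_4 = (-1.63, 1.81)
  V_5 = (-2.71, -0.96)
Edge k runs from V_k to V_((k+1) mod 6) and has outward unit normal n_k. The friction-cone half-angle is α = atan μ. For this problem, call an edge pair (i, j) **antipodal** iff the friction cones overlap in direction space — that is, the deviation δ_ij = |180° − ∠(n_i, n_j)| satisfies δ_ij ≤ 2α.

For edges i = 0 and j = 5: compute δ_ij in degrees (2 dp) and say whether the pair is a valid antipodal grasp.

δ = 126.71°, invalid

α = atan 0.5 = 26.57°;  2α = 53.13°
edge 0: e_0 = (+2.37, +0.19);  n_0 = (+0.0799, -0.9968)
edge 5: e_5 = (+1.30, -1.48);  n_5 = (-0.7513, -0.6599)
∠(n_0, n_5) = 53.29°
δ = |180° − 53.29°| = 126.71°
126.71° > 2α = 53.13°  →  invalid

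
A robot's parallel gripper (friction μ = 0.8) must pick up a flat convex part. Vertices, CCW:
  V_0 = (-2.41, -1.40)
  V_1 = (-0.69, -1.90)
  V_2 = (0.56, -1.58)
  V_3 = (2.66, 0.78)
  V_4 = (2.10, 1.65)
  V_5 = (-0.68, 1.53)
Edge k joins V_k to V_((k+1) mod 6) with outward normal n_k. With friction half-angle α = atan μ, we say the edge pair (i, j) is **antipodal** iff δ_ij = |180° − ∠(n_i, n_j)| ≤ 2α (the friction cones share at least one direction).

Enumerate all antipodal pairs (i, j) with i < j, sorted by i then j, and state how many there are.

count = 9; pairs: (0,3), (0,4), (0,5), (1,3), (1,4), (1,5), (2,4), (2,5), (3,5)

α = atan 0.8 = 38.66°;  2α = 77.32°
n_0 = (-0.2791, -0.9602)
n_1 = (+0.2480, -0.9688)
n_2 = (+0.7471, -0.6648)
n_3 = (+0.8409, +0.5412)
n_4 = (-0.0431, +0.9991)
n_5 = (-0.8611, +0.5084)
  (0,1): δ = 149.43°  ·
  (0,2): δ = 115.45°  ·
  (0,3): δ = 41.02°  ✓
  (0,4): δ = 18.68°  ✓
  (0,5): δ = 75.65°  ✓
  (1,2): δ = 146.02°  ·
  (1,3): δ = 71.59°  ✓
  (1,4): δ = 11.89°  ✓
  (1,5): δ = 45.08°  ✓
  (2,3): δ = 105.57°  ·
  (2,4): δ = 45.86°  ✓
  (2,5): δ = 11.10°  ✓
  (3,4): δ = 120.30°  ·
  (3,5): δ = 63.33°  ✓
  (4,5): δ = 123.03°  ·
antipodal pairs: 9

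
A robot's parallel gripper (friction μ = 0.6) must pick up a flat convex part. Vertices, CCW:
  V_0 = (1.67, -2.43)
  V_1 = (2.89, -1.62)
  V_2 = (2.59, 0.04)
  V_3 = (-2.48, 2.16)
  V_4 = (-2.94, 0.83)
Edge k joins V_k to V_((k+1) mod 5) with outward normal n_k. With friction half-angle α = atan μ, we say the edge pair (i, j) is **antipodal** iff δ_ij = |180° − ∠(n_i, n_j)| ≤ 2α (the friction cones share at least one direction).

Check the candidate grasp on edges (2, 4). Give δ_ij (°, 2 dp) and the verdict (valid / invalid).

α = atan 0.6 = 30.96°;  2α = 61.93°
edge 2: e_2 = (-5.07, +2.12);  n_2 = (+0.3858, +0.9226)
edge 4: e_4 = (+4.61, -3.26);  n_4 = (-0.5774, -0.8165)
∠(n_2, n_4) = 167.43°
δ = |180° − 167.43°| = 12.57°
12.57° ≤ 2α = 61.93°  →  valid

δ = 12.57°, valid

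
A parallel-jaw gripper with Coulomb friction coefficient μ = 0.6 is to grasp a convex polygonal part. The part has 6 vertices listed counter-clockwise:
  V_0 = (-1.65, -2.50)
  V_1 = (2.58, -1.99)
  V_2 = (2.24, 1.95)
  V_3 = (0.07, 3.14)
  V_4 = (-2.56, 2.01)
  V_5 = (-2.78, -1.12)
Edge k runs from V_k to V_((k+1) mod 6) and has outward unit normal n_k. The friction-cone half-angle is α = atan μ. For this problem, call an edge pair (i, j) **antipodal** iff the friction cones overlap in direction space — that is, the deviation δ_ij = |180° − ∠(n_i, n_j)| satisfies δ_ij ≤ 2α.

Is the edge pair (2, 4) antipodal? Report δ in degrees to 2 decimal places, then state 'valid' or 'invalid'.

α = atan 0.6 = 30.96°;  2α = 61.93°
edge 2: e_2 = (-2.17, +1.19);  n_2 = (+0.4808, +0.8768)
edge 4: e_4 = (-0.22, -3.13);  n_4 = (-0.9975, +0.0701)
∠(n_2, n_4) = 114.72°
δ = |180° − 114.72°| = 65.28°
65.28° > 2α = 61.93°  →  invalid

δ = 65.28°, invalid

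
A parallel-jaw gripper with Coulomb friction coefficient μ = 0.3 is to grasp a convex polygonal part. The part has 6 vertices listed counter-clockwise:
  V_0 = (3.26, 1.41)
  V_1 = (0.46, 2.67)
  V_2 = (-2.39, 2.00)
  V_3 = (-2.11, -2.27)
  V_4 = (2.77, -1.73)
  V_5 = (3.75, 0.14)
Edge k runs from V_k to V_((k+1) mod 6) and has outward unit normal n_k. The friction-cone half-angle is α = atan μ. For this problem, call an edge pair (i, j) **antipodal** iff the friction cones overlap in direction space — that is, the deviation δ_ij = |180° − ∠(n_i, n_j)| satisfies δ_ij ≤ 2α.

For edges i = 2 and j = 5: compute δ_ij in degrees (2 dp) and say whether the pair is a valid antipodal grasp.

α = atan 0.3 = 16.70°;  2α = 33.40°
edge 2: e_2 = (+0.28, -4.27);  n_2 = (-0.9979, -0.0654)
edge 5: e_5 = (-0.49, +1.27);  n_5 = (+0.9330, +0.3600)
∠(n_2, n_5) = 162.65°
δ = |180° − 162.65°| = 17.35°
17.35° ≤ 2α = 33.40°  →  valid

δ = 17.35°, valid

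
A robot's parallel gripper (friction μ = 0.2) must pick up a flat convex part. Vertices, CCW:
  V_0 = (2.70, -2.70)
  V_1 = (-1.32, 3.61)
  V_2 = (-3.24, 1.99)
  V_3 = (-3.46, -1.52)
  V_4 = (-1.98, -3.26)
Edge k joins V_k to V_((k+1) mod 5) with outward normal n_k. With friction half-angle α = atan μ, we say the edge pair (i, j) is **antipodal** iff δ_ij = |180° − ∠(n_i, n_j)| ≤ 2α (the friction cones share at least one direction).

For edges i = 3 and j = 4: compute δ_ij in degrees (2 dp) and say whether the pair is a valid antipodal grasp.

α = atan 0.2 = 11.31°;  2α = 22.62°
edge 3: e_3 = (+1.48, -1.74);  n_3 = (-0.7617, -0.6479)
edge 4: e_4 = (+4.68, +0.56);  n_4 = (+0.1188, -0.9929)
∠(n_3, n_4) = 56.44°
δ = |180° − 56.44°| = 123.56°
123.56° > 2α = 22.62°  →  invalid

δ = 123.56°, invalid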